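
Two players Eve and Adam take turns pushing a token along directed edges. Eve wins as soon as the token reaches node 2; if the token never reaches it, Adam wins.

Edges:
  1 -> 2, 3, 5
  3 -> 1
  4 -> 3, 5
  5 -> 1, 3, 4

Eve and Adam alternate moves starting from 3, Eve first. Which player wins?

Track states (vertex, player-to-move).
A0 = {(2,Eve), (2,Adam)}
A1: add {(1,Eve)}.
A2: add {(3,Adam)}.
A3: add {(4,Eve), (5,Eve)}.
A4 = A3; e.g. (1,Adam) stays out. (3,Eve) never enters ⇒ Adam avoids the target.

Adam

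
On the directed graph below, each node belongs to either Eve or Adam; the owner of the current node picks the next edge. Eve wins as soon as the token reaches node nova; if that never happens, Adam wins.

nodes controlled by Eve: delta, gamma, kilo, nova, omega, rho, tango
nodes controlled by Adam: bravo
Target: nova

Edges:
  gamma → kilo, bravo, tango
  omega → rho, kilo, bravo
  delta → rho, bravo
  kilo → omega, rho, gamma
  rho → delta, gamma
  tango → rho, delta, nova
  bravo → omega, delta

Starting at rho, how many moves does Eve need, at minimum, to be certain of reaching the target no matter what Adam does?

3

A0 = {nova}
A1: add {tango} — tango (Eve) has tango→nova.
A2: add {gamma} — gamma (Eve) has gamma→tango.
A3: add {kilo, rho} — rho (Eve) has rho→gamma; kilo (Eve) has kilo→gamma.
rho enters the attractor at level 3, so Eve can force the target in 3 moves from there.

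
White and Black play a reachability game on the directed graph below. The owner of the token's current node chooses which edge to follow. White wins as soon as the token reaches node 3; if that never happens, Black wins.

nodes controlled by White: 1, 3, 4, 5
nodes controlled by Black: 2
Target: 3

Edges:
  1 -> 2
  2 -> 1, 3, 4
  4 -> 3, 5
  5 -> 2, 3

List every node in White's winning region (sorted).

A0 = {3}
A1: add {4, 5} — 4 (White) has 4→3; 5 (White) has 5→3.
A2 = A1; e.g. 1 (White) has no edge into A1. Fixed point.
White's winning region = {3, 4, 5}.

3, 4, 5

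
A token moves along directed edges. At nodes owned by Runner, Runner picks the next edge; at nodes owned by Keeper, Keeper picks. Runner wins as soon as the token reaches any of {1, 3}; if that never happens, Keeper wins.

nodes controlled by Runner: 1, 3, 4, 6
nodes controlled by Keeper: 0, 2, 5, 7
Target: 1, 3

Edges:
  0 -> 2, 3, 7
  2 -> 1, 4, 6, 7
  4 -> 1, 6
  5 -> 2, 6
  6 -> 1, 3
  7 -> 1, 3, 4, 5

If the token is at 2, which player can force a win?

A0 = {1, 3}
A1: add {4, 6} — 4 (Runner) has 4→1; 6 (Runner) has 6→1.
A2 = A1; e.g. 0 (Keeper) can still go to 2. Fixed point.
2 never enters the attractor, so Keeper can avoid the target forever.

Keeper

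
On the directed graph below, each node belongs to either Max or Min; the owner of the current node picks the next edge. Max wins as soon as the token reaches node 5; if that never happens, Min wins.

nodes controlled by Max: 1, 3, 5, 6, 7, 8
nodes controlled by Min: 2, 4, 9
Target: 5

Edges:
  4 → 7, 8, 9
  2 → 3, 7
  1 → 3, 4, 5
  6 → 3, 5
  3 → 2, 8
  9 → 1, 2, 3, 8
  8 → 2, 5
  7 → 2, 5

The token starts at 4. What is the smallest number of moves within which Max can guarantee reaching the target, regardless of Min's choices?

5

A0 = {5}
A1: add {1, 6, 7, 8} — 1 (Max) has 1→5; 6 (Max) has 6→5; 7 (Max) has 7→5; 8 (Max) has 8→5.
A2: add {3} — 3 (Max) has 3→8.
A3: add {2} — 2 (Min): all of {3, 7} already in.
A4: add {9} — 9 (Min): all of {1, 2, 3, 8} already in.
A5: add {4} — 4 (Min): all of {7, 8, 9} already in.
A5 = all vertices. Fixed point.
4 enters the attractor at level 5, so Max can force the target in 5 moves from there.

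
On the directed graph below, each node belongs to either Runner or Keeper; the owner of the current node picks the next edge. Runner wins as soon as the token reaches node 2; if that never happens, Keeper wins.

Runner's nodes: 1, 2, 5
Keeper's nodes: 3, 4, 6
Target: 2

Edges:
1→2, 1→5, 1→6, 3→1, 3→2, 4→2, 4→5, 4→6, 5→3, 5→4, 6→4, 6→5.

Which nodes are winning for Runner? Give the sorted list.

A0 = {2}
A1: add {1} — 1 (Runner) has 1→2.
A2: add {3} — 3 (Keeper): all of {1, 2} already in.
A3: add {5} — 5 (Runner) has 5→3.
A4 = A3; e.g. 4 (Keeper) can still go to 6. Fixed point.
Runner's winning region = {1, 2, 3, 5}.

1, 2, 3, 5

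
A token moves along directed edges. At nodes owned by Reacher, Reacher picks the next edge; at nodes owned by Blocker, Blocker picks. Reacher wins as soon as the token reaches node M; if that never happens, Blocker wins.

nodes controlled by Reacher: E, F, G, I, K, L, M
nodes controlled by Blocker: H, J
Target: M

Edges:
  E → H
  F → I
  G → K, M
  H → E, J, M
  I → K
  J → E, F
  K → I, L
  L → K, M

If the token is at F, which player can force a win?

Reacher

A0 = {M}
A1: add {G, L} — G (Reacher) has G→M; L (Reacher) has L→M.
A2: add {K} — K (Reacher) has K→L.
A3: add {I} — I (Reacher) has I→K.
A4: add {F} — F (Reacher) has F→I.
A5 = A4; e.g. E (Reacher) has no edge into A4. Fixed point.
F ∈ A4, so Reacher can force the target.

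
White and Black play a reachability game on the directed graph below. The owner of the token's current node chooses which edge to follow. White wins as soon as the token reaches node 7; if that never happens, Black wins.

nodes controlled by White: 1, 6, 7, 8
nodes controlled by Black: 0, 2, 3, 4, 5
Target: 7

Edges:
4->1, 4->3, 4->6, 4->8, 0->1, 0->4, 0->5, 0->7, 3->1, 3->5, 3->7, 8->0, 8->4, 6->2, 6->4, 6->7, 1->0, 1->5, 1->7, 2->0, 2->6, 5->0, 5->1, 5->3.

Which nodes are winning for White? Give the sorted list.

A0 = {7}
A1: add {1, 6} — 1 (White) has 1→7; 6 (White) has 6→7.
A2 = A1; e.g. 0 (Black) can still go to 4. Fixed point.
White's winning region = {1, 6, 7}.

1, 6, 7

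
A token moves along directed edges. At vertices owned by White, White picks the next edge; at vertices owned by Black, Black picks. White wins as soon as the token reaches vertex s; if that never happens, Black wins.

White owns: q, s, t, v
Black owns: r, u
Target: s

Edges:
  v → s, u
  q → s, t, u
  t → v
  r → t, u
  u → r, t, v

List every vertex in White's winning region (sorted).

A0 = {s}
A1: add {q, v} — q (White) has q→s; v (White) has v→s.
A2: add {t} — t (White) has t→v.
A3 = A2; e.g. r (Black) can still go to u. Fixed point.
White's winning region = {q, s, t, v}.

q, s, t, v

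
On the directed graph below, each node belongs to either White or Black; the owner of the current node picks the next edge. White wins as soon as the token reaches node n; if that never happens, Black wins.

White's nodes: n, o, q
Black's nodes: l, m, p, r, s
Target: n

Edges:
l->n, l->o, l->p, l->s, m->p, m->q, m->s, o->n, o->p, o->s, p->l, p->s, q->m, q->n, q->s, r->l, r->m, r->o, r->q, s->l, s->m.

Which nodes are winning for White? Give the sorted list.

A0 = {n}
A1: add {o, q} — o (White) has o→n; q (White) has q→n.
A2 = A1; e.g. l (Black) can still go to p. Fixed point.
White's winning region = {n, o, q}.

n, o, q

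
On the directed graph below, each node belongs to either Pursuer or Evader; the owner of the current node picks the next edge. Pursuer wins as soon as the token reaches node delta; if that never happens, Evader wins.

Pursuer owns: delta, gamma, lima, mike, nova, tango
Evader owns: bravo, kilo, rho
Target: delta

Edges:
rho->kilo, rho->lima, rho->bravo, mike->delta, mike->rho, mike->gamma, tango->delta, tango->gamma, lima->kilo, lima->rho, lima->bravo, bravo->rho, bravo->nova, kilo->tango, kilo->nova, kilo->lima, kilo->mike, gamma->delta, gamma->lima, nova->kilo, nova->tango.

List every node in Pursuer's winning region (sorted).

delta, gamma, mike, nova, tango

A0 = {delta}
A1: add {gamma, mike, tango} — gamma (Pursuer) has gamma→delta; tango (Pursuer) has tango→delta; mike (Pursuer) has mike→delta.
A2: add {nova} — nova (Pursuer) has nova→tango.
A3 = A2; e.g. kilo (Evader) can still go to lima. Fixed point.
Pursuer's winning region = {delta, gamma, mike, nova, tango}.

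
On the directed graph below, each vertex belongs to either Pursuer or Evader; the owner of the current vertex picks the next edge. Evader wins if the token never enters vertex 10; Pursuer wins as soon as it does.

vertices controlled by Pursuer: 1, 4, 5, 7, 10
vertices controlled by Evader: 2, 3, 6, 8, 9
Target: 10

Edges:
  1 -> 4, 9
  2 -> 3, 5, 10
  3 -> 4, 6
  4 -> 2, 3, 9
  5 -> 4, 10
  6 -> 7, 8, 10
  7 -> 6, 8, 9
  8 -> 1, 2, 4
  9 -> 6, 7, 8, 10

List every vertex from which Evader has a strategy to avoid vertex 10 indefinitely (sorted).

1, 2, 3, 4, 6, 7, 8, 9

A0 = {10}
A1: add {5} — 5 (Pursuer) has 5→10.
A2 = A1; e.g. 1 (Pursuer) has no edge into A1. Fixed point.
Pursuer's attractor = {5, 10}; Evader avoids the target exactly from the complement.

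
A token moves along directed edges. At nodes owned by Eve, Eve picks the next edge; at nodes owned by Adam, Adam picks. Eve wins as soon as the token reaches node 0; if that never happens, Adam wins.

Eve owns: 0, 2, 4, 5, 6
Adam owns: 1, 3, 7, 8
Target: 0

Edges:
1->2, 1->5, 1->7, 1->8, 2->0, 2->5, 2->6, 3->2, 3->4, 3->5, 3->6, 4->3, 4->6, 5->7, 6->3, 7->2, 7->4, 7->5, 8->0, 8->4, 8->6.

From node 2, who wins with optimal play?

Eve

A0 = {0}
A1: add {2} — 2 (Eve) has 2→0.
A2 = A1; e.g. 1 (Adam) can still go to 5. Fixed point.
2 ∈ A1, so Eve can force the target.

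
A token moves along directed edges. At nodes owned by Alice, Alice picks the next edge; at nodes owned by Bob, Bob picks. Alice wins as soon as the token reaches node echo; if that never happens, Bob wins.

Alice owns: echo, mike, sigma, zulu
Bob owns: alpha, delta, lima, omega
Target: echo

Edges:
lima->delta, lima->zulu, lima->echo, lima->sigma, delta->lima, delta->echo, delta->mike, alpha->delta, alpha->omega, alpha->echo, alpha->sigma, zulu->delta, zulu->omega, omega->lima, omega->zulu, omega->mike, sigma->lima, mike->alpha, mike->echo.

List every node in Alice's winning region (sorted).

A0 = {echo}
A1: add {mike} — mike (Alice) has mike→echo.
A2 = A1; e.g. lima (Bob) can still go to delta. Fixed point.
Alice's winning region = {echo, mike}.

echo, mike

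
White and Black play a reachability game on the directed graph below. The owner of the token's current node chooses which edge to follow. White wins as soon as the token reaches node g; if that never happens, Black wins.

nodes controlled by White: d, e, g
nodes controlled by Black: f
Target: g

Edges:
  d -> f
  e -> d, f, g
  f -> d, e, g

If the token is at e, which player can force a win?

A0 = {g}
A1: add {e} — e (White) has e→g.
A2 = A1; e.g. d (White) has no edge into A1. Fixed point.
e ∈ A1, so White can force the target.

White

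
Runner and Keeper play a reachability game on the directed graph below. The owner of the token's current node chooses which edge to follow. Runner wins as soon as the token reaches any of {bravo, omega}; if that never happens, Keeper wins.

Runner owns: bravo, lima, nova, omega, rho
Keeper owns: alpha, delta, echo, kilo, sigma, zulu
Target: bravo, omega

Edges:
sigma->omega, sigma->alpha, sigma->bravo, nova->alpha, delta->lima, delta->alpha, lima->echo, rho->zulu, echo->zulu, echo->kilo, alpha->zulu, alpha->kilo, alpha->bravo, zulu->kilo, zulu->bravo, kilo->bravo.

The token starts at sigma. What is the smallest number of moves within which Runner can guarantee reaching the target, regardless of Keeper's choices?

4

A0 = {bravo, omega}
A1: add {kilo} — kilo (Keeper): all of {bravo} already in.
A2: add {zulu} — zulu (Keeper): all of {kilo, bravo} already in.
A3: add {alpha, echo, rho} — rho (Runner) has rho→zulu; echo (Keeper): all of {zulu, kilo} already in; alpha (Keeper): all of {zulu, kilo, bravo} already in.
A4: add {lima, nova, sigma} — sigma (Keeper): all of {omega, alpha, bravo} already in; nova (Runner) has nova→alpha; lima (Runner) has lima→echo.
sigma enters the attractor at level 4, so Runner can force the target in 4 moves from there.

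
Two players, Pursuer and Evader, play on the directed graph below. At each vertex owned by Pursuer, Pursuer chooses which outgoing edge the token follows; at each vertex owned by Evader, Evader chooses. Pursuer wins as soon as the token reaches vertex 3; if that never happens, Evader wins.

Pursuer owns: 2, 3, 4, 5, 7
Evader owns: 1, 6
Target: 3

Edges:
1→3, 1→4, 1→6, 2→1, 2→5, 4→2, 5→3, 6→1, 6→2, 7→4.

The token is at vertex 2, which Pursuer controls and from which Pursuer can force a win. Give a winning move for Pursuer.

5

A0 = {3}
A1: add {5} — 5 (Pursuer) has 5→3.
A2: add {2} — 2 (Pursuer) has 2→5.
A3: add {4} — 4 (Pursuer) has 4→2.
A4: add {7} — 7 (Pursuer) has 7→4.
A5 = A4; e.g. 1 (Evader) can still go to 6. Fixed point.
From 2, successor 5 is in the attractor (rank 1); the other successor 1 is not.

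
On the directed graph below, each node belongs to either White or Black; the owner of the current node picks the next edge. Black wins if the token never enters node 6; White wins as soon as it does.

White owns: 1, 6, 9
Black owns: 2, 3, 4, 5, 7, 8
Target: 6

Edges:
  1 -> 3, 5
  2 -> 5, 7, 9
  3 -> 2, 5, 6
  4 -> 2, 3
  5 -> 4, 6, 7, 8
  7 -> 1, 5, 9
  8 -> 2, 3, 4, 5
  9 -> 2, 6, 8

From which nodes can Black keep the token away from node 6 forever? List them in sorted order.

A0 = {6}
A1: add {9} — 9 (White) has 9→6.
A2 = A1; e.g. 1 (White) has no edge into A1. Fixed point.
White's attractor = {6, 9}; Black avoids the target exactly from the complement.

1, 2, 3, 4, 5, 7, 8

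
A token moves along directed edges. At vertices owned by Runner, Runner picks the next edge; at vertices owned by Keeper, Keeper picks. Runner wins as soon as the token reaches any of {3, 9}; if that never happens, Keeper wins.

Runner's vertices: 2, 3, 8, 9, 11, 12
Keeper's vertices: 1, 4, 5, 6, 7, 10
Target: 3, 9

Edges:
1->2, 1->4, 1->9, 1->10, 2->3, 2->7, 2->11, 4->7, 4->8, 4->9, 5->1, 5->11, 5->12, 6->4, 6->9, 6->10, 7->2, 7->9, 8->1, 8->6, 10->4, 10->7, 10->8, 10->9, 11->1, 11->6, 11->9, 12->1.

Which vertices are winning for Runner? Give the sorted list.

A0 = {3, 9}
A1: add {2, 11} — 2 (Runner) has 2→3; 11 (Runner) has 11→9.
A2: add {7} — 7 (Keeper): all of {2, 9} already in.
A3 = A2; e.g. 1 (Keeper) can still go to 4. Fixed point.
Runner's winning region = {2, 3, 7, 9, 11}.

2, 3, 7, 9, 11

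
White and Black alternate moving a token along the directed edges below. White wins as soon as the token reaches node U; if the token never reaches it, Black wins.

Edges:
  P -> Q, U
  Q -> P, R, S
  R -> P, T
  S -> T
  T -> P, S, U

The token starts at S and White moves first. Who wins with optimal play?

Black

Track states (vertex, player-to-move).
A0 = {(U,White), (U,Black)}
A1: add {(P,White), (T,White)}.
A2: add {(R,Black), (S,Black)}.
A3: add {(Q,White)}.
A4: add {(P,Black)}.
A5: add {(R,White)}.
A6 = A5; e.g. (Q,Black) stays out. (S,White) never enters ⇒ Black avoids the target.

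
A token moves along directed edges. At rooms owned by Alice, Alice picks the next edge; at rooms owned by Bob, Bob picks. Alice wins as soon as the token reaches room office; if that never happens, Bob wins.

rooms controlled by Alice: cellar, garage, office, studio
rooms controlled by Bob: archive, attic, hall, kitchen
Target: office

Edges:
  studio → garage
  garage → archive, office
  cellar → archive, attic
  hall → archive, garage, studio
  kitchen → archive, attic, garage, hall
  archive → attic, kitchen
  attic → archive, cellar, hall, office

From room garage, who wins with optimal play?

Alice

A0 = {office}
A1: add {garage} — garage (Alice) has garage→office.
garage ∈ A1, so Alice can force the target.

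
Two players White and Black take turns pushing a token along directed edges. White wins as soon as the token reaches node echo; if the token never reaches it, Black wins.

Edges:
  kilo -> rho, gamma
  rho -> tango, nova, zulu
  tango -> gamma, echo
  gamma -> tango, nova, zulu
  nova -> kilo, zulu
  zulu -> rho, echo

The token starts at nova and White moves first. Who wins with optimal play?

Black

Track states (vertex, player-to-move).
A0 = {(echo,White), (echo,Black)}
A1: add {(tango,White), (zulu,White)}.
A2 = A1; e.g. (kilo,White) stays out. (nova,White) never enters ⇒ Black avoids the target.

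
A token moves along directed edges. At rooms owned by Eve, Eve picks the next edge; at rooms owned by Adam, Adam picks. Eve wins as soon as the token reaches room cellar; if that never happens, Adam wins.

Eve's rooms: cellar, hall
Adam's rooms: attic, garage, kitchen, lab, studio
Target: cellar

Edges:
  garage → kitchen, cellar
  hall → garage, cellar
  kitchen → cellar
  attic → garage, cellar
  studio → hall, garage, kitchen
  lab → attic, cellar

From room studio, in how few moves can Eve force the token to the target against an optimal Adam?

3

A0 = {cellar}
A1: add {hall, kitchen} — hall (Eve) has hall→cellar; kitchen (Adam): all of {cellar} already in.
A2: add {garage} — garage (Adam): all of {kitchen, cellar} already in.
A3: add {attic, studio} — attic (Adam): all of {garage, cellar} already in; studio (Adam): all of {hall, garage, kitchen} already in.
studio enters the attractor at level 3, so Eve can force the target in 3 moves from there.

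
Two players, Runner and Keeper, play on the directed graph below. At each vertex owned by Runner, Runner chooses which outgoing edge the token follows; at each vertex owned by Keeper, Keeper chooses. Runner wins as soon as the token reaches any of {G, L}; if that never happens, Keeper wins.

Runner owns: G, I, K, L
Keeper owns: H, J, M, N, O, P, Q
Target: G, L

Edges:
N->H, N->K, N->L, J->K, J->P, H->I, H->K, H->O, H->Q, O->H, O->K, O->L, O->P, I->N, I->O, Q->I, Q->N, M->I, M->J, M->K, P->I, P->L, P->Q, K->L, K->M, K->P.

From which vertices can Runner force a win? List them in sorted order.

A0 = {G, L}
A1: add {K} — K (Runner) has K→L.
A2 = A1; e.g. H (Keeper) can still go to I. Fixed point.
Runner's winning region = {G, K, L}.

G, K, L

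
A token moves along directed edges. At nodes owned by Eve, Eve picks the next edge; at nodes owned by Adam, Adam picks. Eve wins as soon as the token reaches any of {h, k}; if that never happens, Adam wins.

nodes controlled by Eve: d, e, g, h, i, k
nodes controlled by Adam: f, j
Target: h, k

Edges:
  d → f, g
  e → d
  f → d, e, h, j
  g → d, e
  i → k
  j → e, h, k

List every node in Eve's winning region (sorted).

A0 = {h, k}
A1: add {i} — i (Eve) has i→k.
A2 = A1; e.g. d (Eve) has no edge into A1. Fixed point.
Eve's winning region = {h, i, k}.

h, i, k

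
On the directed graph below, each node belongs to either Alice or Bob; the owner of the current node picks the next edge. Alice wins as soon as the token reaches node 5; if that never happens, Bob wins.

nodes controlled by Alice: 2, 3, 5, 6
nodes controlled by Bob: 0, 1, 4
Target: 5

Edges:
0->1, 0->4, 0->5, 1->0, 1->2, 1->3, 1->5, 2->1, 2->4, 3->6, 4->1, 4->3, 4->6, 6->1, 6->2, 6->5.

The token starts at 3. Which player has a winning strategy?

Alice

A0 = {5}
A1: add {6} — 6 (Alice) has 6→5.
A2: add {3} — 3 (Alice) has 3→6.
A3 = A2; e.g. 0 (Bob) can still go to 1. Fixed point.
3 ∈ A2, so Alice can force the target.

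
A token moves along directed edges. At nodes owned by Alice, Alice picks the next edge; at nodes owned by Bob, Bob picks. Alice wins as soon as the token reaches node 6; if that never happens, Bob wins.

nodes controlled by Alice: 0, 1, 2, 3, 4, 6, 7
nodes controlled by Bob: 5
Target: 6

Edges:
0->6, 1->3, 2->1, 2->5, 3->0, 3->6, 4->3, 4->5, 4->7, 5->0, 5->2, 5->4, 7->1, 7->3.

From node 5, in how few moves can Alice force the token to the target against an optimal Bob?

4

A0 = {6}
A1: add {0, 3} — 0 (Alice) has 0→6; 3 (Alice) has 3→6.
A2: add {1, 4, 7} — 1 (Alice) has 1→3; 4 (Alice) has 4→3; 7 (Alice) has 7→3.
A3: add {2} — 2 (Alice) has 2→1.
A4: add {5} — 5 (Bob): all of {0, 2, 4} already in.
A4 = all vertices. Fixed point.
5 enters the attractor at level 4, so Alice can force the target in 4 moves from there.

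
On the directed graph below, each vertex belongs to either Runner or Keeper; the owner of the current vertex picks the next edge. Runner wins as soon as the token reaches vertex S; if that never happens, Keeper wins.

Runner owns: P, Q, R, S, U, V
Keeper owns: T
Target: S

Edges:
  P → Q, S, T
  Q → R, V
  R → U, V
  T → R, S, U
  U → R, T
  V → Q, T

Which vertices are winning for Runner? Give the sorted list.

P, S

A0 = {S}
A1: add {P} — P (Runner) has P→S.
A2 = A1; e.g. Q (Runner) has no edge into A1. Fixed point.
Runner's winning region = {P, S}.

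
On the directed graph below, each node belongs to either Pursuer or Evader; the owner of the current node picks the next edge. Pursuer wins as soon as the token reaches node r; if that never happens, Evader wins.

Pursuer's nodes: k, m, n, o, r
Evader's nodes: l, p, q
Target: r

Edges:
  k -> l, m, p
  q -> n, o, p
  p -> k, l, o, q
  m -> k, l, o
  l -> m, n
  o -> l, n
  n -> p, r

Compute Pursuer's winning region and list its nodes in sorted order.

k, l, m, n, o, r

A0 = {r}
A1: add {n} — n (Pursuer) has n→r.
A2: add {o} — o (Pursuer) has o→n.
A3: add {m} — m (Pursuer) has m→o.
A4: add {k, l} — k (Pursuer) has k→m; l (Evader): all of {m, n} already in.
A5 = A4; e.g. p (Evader) can still go to q. Fixed point.
Pursuer's winning region = {k, l, m, n, o, r}.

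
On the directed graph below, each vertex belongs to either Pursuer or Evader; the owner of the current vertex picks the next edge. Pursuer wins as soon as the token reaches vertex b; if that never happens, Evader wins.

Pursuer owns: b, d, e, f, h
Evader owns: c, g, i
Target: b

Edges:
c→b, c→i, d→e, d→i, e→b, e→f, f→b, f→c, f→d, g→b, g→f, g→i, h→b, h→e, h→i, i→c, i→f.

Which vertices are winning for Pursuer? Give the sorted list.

A0 = {b}
A1: add {e, f, h} — e (Pursuer) has e→b; f (Pursuer) has f→b; h (Pursuer) has h→b.
A2: add {d} — d (Pursuer) has d→e.
A3 = A2; e.g. c (Evader) can still go to i. Fixed point.
Pursuer's winning region = {b, d, e, f, h}.

b, d, e, f, h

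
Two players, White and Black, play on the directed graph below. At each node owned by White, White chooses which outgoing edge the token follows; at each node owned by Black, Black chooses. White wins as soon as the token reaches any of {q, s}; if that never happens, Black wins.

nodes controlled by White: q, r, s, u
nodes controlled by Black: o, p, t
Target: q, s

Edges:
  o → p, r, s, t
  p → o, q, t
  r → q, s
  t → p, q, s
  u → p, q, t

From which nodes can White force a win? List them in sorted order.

q, r, s, u

A0 = {q, s}
A1: add {r, u} — r (White) has r→q; u (White) has u→q.
A2 = A1; e.g. o (Black) can still go to p. Fixed point.
White's winning region = {q, r, s, u}.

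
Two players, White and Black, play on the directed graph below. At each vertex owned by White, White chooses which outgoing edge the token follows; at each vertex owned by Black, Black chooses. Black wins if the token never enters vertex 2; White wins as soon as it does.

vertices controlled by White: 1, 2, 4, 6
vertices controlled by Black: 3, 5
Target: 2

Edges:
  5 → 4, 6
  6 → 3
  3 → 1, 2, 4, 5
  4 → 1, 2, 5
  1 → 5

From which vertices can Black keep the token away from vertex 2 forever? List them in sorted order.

1, 3, 5, 6

A0 = {2}
A1: add {4} — 4 (White) has 4→2.
A2 = A1; e.g. 1 (White) has no edge into A1. Fixed point.
White's attractor = {2, 4}; Black avoids the target exactly from the complement.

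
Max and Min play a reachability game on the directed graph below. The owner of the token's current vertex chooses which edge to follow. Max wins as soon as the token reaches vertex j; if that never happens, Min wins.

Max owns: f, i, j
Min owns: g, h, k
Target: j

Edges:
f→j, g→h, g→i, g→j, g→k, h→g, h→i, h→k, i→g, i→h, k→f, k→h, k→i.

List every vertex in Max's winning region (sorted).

f, j

A0 = {j}
A1: add {f} — f (Max) has f→j.
A2 = A1; e.g. g (Min) can still go to h. Fixed point.
Max's winning region = {f, j}.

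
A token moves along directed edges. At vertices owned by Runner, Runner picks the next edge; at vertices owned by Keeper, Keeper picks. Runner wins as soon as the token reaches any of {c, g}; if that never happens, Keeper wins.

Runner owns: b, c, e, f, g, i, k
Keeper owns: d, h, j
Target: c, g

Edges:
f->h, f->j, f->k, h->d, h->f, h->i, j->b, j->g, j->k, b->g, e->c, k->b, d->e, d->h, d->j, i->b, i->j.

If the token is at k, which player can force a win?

Runner

A0 = {c, g}
A1: add {b, e} — b (Runner) has b→g; e (Runner) has e→c.
A2: add {i, k} — i (Runner) has i→b; k (Runner) has k→b.
k ∈ A2, so Runner can force the target.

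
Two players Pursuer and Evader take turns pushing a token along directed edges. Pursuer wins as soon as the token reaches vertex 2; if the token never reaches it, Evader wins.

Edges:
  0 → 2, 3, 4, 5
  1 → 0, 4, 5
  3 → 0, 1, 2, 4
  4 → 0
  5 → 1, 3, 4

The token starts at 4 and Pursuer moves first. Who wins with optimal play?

Evader

Track states (vertex, player-to-move).
A0 = {(2,Pursuer), (2,Evader)}
A1: add {(0,Pursuer), (3,Pursuer)}.
A2: add {(4,Evader)}.
A3: add {(1,Pursuer), (5,Pursuer)}.
A4 = A3; e.g. (0,Evader) stays out. (4,Pursuer) never enters ⇒ Evader avoids the target.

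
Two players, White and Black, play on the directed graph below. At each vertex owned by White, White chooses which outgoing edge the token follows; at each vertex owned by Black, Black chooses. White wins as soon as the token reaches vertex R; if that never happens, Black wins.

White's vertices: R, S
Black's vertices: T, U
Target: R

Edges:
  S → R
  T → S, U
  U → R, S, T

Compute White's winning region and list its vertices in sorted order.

R, S

A0 = {R}
A1: add {S} — S (White) has S→R.
A2 = A1; e.g. T (Black) can still go to U. Fixed point.
White's winning region = {R, S}.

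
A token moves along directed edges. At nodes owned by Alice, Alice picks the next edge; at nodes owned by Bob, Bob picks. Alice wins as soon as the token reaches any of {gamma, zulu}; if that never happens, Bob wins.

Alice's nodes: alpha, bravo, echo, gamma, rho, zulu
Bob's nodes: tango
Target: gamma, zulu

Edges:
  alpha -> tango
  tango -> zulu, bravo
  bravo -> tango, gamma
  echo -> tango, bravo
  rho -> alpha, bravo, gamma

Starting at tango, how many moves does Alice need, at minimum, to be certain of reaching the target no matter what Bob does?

A0 = {gamma, zulu}
A1: add {bravo, rho} — bravo (Alice) has bravo→gamma; rho (Alice) has rho→gamma.
A2: add {echo, tango} — tango (Bob): all of {zulu, bravo} already in; echo (Alice) has echo→bravo.
tango enters the attractor at level 2, so Alice can force the target in 2 moves from there.

2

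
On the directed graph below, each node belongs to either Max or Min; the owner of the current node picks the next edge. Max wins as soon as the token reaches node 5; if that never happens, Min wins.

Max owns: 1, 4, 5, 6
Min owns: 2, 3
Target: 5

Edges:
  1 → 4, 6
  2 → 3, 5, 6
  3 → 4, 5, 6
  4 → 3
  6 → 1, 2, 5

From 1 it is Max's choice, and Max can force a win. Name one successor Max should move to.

6

A0 = {5}
A1: add {6} — 6 (Max) has 6→5.
A2: add {1} — 1 (Max) has 1→6.
A3 = A2; e.g. 2 (Min) can still go to 3. Fixed point.
From 1, successor 6 is in the attractor (rank 1); the other successor 4 is not.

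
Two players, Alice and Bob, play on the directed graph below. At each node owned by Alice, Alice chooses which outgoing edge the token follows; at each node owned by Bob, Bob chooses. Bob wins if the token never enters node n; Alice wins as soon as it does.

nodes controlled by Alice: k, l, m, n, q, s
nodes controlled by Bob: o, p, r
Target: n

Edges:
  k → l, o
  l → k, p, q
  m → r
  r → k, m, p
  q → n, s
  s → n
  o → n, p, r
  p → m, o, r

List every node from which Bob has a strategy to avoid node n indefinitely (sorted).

A0 = {n}
A1: add {q, s} — q (Alice) has q→n; s (Alice) has s→n.
A2: add {l} — l (Alice) has l→q.
A3: add {k} — k (Alice) has k→l.
A4 = A3; e.g. m (Alice) has no edge into A3. Fixed point.
Alice's attractor = {k, l, n, q, s}; Bob avoids the target exactly from the complement.

m, o, p, r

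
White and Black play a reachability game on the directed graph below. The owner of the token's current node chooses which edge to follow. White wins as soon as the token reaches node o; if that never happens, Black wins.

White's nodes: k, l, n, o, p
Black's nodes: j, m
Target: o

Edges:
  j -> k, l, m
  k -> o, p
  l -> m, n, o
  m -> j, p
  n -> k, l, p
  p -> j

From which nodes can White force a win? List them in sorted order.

k, l, n, o

A0 = {o}
A1: add {k, l} — k (White) has k→o; l (White) has l→o.
A2: add {n} — n (White) has n→k.
A3 = A2; e.g. j (Black) can still go to m. Fixed point.
White's winning region = {k, l, n, o}.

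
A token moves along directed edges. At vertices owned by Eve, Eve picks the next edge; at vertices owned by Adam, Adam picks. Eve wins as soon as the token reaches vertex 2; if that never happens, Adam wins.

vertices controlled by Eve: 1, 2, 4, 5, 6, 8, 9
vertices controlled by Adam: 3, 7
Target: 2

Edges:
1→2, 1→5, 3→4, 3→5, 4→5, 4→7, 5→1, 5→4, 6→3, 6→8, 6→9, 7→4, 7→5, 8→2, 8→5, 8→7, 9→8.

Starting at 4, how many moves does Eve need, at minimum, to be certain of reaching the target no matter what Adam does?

A0 = {2}
A1: add {1, 8} — 1 (Eve) has 1→2; 8 (Eve) has 8→2.
A2: add {5, 6, 9} — 5 (Eve) has 5→1; 6 (Eve) has 6→8; 9 (Eve) has 9→8.
A3: add {4} — 4 (Eve) has 4→5.
4 enters the attractor at level 3, so Eve can force the target in 3 moves from there.

3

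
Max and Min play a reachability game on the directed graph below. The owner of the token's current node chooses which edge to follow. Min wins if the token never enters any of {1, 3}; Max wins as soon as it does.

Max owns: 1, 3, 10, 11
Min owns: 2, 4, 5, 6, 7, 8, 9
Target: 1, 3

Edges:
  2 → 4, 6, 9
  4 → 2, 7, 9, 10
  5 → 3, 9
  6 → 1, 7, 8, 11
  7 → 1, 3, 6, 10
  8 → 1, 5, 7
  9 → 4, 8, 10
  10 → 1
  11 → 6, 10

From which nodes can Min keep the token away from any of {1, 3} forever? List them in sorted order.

2, 4, 5, 6, 7, 8, 9

A0 = {1, 3}
A1: add {10} — 10 (Max) has 10→1.
A2: add {11} — 11 (Max) has 11→10.
A3 = A2; e.g. 2 (Min) can still go to 4. Fixed point.
Max's attractor = {1, 3, 10, 11}; Min avoids the target exactly from the complement.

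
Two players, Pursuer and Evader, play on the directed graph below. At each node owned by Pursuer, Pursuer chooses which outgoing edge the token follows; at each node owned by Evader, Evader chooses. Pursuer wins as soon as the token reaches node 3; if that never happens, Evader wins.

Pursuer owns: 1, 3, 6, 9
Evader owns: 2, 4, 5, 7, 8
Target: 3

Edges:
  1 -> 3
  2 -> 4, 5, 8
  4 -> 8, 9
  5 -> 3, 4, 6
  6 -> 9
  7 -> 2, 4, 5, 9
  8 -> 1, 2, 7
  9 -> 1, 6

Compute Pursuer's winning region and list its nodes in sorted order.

1, 3, 6, 9

A0 = {3}
A1: add {1} — 1 (Pursuer) has 1→3.
A2: add {9} — 9 (Pursuer) has 9→1.
A3: add {6} — 6 (Pursuer) has 6→9.
A4 = A3; e.g. 2 (Evader) can still go to 4. Fixed point.
Pursuer's winning region = {1, 3, 6, 9}.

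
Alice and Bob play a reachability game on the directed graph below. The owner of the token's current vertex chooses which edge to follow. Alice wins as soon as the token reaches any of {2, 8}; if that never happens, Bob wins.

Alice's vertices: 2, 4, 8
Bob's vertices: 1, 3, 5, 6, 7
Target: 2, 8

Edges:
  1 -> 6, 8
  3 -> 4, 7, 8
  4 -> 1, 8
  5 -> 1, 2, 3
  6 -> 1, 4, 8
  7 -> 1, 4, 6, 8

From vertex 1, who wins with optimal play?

Bob

A0 = {2, 8}
A1: add {4} — 4 (Alice) has 4→8.
A2 = A1; e.g. 1 (Bob) can still go to 6. Fixed point.
1 never enters the attractor, so Bob can avoid the target forever.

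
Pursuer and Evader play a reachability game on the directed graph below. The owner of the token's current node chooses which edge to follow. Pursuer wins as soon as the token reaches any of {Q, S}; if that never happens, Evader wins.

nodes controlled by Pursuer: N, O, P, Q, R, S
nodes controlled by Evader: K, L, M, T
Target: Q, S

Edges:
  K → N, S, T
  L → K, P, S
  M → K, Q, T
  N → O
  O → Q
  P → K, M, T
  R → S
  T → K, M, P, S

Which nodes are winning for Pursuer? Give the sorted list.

N, O, Q, R, S

A0 = {Q, S}
A1: add {O, R} — O (Pursuer) has O→Q; R (Pursuer) has R→S.
A2: add {N} — N (Pursuer) has N→O.
A3 = A2; e.g. K (Evader) can still go to T. Fixed point.
Pursuer's winning region = {N, O, Q, R, S}.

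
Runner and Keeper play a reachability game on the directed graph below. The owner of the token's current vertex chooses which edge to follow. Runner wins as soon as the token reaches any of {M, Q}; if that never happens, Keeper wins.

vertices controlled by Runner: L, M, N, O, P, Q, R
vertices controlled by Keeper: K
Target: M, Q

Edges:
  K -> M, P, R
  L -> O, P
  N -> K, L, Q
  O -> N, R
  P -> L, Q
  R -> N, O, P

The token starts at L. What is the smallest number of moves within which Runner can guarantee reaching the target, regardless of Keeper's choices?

2

A0 = {M, Q}
A1: add {N, P} — N (Runner) has N→Q; P (Runner) has P→Q.
A2: add {L, O, R} — L (Runner) has L→P; O (Runner) has O→N; R (Runner) has R→N.
L enters the attractor at level 2, so Runner can force the target in 2 moves from there.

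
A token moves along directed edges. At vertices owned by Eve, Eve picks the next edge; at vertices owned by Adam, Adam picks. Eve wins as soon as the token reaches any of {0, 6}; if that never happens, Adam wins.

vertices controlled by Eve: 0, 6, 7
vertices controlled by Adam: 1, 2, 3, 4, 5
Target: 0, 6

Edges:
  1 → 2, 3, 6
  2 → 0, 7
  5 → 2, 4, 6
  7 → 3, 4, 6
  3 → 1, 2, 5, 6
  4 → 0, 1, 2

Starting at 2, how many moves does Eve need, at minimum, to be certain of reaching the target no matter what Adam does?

A0 = {0, 6}
A1: add {7} — 7 (Eve) has 7→6.
A2: add {2} — 2 (Adam): all of {0, 7} already in.
A3 = A2; e.g. 1 (Adam) can still go to 3. Fixed point.
2 enters the attractor at level 2, so Eve can force the target in 2 moves from there.

2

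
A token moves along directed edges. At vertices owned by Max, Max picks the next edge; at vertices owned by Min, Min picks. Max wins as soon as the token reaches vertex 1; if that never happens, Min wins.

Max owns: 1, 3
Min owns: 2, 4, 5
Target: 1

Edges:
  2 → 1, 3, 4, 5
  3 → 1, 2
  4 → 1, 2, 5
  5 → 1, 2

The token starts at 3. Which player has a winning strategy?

A0 = {1}
A1: add {3} — 3 (Max) has 3→1.
A2 = A1; e.g. 2 (Min) can still go to 4. Fixed point.
3 ∈ A1, so Max can force the target.

Max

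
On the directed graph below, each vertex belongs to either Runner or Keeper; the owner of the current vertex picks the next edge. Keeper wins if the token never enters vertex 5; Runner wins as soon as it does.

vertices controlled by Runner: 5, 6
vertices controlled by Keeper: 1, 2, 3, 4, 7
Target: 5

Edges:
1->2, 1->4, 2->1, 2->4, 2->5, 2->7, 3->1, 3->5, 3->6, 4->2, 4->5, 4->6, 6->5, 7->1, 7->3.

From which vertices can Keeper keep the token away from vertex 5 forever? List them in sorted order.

A0 = {5}
A1: add {6} — 6 (Runner) has 6→5.
A2 = A1; e.g. 1 (Keeper) can still go to 2. Fixed point.
Runner's attractor = {5, 6}; Keeper avoids the target exactly from the complement.

1, 2, 3, 4, 7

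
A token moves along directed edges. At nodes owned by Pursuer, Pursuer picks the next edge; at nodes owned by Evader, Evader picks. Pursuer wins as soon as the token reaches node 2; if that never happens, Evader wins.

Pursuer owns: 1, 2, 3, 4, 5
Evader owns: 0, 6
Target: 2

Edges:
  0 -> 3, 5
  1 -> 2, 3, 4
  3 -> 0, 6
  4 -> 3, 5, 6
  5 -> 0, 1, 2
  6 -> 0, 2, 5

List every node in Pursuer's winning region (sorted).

1, 2, 4, 5

A0 = {2}
A1: add {1, 5} — 1 (Pursuer) has 1→2; 5 (Pursuer) has 5→2.
A2: add {4} — 4 (Pursuer) has 4→5.
A3 = A2; e.g. 0 (Evader) can still go to 3. Fixed point.
Pursuer's winning region = {1, 2, 4, 5}.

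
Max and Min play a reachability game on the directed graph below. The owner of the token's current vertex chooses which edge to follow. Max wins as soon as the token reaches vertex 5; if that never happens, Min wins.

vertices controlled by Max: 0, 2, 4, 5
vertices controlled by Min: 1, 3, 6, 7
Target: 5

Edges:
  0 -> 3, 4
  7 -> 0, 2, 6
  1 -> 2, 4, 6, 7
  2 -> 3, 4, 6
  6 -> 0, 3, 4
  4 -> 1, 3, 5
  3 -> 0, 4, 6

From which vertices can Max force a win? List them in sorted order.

A0 = {5}
A1: add {4} — 4 (Max) has 4→5.
A2: add {0, 2} — 0 (Max) has 0→4; 2 (Max) has 2→4.
A3 = A2; e.g. 1 (Min) can still go to 6. Fixed point.
Max's winning region = {0, 2, 4, 5}.

0, 2, 4, 5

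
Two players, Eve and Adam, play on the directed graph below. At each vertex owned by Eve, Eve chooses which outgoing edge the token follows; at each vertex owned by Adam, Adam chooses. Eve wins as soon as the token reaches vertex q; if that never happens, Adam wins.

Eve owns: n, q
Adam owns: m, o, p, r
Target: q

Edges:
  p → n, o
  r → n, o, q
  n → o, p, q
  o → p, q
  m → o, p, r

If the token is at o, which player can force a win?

Adam

A0 = {q}
A1: add {n} — n (Eve) has n→q.
A2 = A1; e.g. m (Adam) can still go to o. Fixed point.
o never enters the attractor, so Adam can avoid the target forever.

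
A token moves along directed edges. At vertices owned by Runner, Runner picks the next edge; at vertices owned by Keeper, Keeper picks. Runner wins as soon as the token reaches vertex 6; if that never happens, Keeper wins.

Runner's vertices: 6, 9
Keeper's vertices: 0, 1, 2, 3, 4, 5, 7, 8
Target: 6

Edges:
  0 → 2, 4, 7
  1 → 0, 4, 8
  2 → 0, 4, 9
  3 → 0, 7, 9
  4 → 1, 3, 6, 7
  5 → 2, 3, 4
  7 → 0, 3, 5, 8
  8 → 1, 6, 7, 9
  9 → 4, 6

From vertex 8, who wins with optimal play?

Keeper

A0 = {6}
A1: add {9} — 9 (Runner) has 9→6.
A2 = A1; e.g. 0 (Keeper) can still go to 2. Fixed point.
8 never enters the attractor, so Keeper can avoid the target forever.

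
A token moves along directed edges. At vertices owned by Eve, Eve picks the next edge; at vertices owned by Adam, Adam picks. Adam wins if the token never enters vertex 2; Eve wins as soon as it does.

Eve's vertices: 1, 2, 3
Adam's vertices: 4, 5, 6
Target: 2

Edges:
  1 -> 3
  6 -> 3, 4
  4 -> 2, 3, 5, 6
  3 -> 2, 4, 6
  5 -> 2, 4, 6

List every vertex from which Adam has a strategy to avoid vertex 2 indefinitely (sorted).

4, 5, 6

A0 = {2}
A1: add {3} — 3 (Eve) has 3→2.
A2: add {1} — 1 (Eve) has 1→3.
A3 = A2; e.g. 4 (Adam) can still go to 5. Fixed point.
Eve's attractor = {1, 2, 3}; Adam avoids the target exactly from the complement.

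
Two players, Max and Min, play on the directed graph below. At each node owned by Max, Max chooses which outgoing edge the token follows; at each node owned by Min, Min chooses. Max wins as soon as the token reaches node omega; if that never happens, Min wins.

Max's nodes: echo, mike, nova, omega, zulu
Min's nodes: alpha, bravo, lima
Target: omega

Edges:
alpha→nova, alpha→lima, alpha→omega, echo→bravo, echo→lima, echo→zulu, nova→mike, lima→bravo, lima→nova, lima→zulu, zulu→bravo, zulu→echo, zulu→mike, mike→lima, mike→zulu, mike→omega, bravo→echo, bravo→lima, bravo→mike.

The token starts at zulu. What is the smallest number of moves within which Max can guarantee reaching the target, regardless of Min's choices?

2

A0 = {omega}
A1: add {mike} — mike (Max) has mike→omega.
A2: add {nova, zulu} — nova (Max) has nova→mike; zulu (Max) has zulu→mike.
zulu enters the attractor at level 2, so Max can force the target in 2 moves from there.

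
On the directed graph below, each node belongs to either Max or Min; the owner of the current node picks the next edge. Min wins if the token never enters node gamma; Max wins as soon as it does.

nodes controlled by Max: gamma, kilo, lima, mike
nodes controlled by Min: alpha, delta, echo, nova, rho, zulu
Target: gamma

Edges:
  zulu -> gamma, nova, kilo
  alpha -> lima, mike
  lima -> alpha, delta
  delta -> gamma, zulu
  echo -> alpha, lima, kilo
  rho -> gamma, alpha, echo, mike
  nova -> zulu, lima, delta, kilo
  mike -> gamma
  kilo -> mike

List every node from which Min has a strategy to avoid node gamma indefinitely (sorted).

alpha, delta, echo, lima, nova, rho, zulu

A0 = {gamma}
A1: add {mike} — mike (Max) has mike→gamma.
A2: add {kilo} — kilo (Max) has kilo→mike.
A3 = A2; e.g. zulu (Min) can still go to nova. Fixed point.
Max's attractor = {gamma, kilo, mike}; Min avoids the target exactly from the complement.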